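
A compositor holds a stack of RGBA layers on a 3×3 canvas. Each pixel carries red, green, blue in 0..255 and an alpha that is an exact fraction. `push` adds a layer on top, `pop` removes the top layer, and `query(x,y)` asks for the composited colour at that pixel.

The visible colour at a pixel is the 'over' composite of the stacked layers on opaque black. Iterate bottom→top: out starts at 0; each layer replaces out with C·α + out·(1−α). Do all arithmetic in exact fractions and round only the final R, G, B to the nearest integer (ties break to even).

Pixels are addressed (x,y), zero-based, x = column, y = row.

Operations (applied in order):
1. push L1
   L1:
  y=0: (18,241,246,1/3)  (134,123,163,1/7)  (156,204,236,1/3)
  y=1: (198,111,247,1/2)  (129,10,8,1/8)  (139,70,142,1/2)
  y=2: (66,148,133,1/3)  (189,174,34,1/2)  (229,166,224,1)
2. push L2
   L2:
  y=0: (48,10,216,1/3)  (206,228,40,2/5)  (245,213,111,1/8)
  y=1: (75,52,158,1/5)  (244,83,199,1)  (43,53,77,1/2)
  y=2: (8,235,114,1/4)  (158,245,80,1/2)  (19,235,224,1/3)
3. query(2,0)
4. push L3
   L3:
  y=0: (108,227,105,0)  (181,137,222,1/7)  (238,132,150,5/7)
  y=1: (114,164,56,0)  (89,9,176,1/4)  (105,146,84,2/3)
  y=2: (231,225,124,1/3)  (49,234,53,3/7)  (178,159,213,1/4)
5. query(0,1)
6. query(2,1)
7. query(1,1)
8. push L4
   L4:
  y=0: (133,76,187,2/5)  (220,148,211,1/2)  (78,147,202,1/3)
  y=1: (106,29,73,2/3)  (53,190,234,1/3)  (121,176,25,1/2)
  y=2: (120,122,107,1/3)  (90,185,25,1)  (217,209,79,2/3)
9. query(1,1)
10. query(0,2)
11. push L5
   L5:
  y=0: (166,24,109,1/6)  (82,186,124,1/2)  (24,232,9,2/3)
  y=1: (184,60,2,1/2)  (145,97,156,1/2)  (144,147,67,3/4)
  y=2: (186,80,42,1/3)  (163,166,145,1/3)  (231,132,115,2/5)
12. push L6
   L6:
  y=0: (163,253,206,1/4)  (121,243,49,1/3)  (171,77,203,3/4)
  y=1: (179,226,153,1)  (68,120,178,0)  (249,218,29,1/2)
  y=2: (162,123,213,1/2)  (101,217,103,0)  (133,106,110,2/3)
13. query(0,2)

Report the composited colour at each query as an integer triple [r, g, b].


(2,0) stack=L1,L2; from [0,0,0]:
+L1 (α=1/3) → [52, 68, 236/3]
+L2 (α=1/8) → [609/8, 689/8, 1985/24]
= [76, 86, 83]

(0,1) stack=L1,L2,L3; from [0,0,0]:
after L1 α=1/2: [99, 111/2, 247/2]
after L2 α=1/5: [471/5, 274/5, 652/5]
after L3 α=0: [471/5, 274/5, 652/5]
rounded: [94, 55, 130]

at x=2,y=1 over L1,L2,L3:
L1 α=1/2: [139/2, 35, 71]
L2 α=1/2: [225/4, 44, 74]
L3 α=2/3: [355/4, 112, 242/3]
→ [89, 112, 81]

query (1,1) [L1,L2,L3] — begin 0,0,0
+L1 (α=1/8) → [129/8, 5/4, 1]
+L2 (α=1) → [244, 83, 199]
+L3 (α=1/4) → [821/4, 129/2, 773/4]
= [205, 64, 193]

at x=1,y=1 over L1,L2,L3,L4:
+L1 (α=1/8) → [129/8, 5/4, 1]
+L2 (α=1) → [244, 83, 199]
+L3 (α=1/4) → [821/4, 129/2, 773/4]
+L4 (α=1/3) → [309/2, 319/3, 1241/6]
rounded: [154, 106, 207]

at x=0,y=2 over L1,L2,L3,L4:
L1 α=1/3: [22, 148/3, 133/3]
L2 α=1/4: [37/2, 383/4, 247/4]
L3 α=1/3: [268/3, 833/6, 165/2]
L4 α=1/3: [896/9, 1199/9, 272/3]
→ [100, 133, 91]

(0,2) stack=L1,L2,L3,L4,L5,L6; from [0,0,0]:
+L1 (α=1/3) → [22, 148/3, 133/3]
+L2 (α=1/4) → [37/2, 383/4, 247/4]
+L3 (α=1/3) → [268/3, 833/6, 165/2]
+L4 (α=1/3) → [896/9, 1199/9, 272/3]
+L5 (α=1/3) → [3466/27, 3118/27, 670/9]
+L6 (α=1/2) → [3920/27, 6439/54, 2587/18]
rounded: [145, 119, 144]


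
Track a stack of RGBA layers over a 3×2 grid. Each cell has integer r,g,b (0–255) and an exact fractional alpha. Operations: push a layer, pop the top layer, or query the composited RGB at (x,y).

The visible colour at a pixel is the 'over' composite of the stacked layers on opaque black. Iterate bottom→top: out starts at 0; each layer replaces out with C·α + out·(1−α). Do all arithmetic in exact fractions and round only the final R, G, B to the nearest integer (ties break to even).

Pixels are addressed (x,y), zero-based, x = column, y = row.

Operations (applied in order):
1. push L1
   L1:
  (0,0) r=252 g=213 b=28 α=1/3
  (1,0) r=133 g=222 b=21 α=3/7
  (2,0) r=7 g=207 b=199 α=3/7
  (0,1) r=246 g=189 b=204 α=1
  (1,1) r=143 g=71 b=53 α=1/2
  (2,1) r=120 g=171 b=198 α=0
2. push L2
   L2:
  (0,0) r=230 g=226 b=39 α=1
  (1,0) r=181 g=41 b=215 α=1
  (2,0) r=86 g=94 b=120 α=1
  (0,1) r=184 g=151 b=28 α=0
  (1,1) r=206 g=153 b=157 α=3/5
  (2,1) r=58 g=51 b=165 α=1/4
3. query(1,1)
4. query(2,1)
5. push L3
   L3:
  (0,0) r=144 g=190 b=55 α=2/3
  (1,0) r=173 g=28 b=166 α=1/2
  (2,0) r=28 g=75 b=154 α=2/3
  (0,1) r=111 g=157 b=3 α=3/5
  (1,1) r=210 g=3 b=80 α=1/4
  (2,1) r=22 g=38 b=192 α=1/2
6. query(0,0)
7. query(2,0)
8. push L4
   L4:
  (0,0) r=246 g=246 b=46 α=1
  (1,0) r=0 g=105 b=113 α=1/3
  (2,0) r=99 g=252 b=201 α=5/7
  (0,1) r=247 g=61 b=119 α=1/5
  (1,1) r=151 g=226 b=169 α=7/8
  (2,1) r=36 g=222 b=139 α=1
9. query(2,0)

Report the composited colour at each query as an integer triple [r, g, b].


query (1,1) [L1,L2] — begin 0,0,0
L1 α=1/2: [143/2, 71/2, 53/2]
L2 α=3/5: [761/5, 106, 524/5]
→ [152, 106, 105]

(2,1) stack=L1,L2; from [0,0,0]:
L1 α=0: [0, 0, 0]
L2 α=1/4: [29/2, 51/4, 165/4]
rounded: [14, 13, 41]

at x=0,y=0 over L1,L2,L3:
+L1 (α=1/3) → [84, 71, 28/3]
+L2 (α=1) → [230, 226, 39]
+L3 (α=2/3) → [518/3, 202, 149/3]
rounded: [173, 202, 50]

(2,0) stack=L1,L2,L3; from [0,0,0]:
L1 α=3/7: [3, 621/7, 597/7]
L2 α=1: [86, 94, 120]
L3 α=2/3: [142/3, 244/3, 428/3]
→ [47, 81, 143]

at x=2,y=0 over L1,L2,L3,L4:
L1 α=3/7: [3, 621/7, 597/7]
L2 α=1: [86, 94, 120]
L3 α=2/3: [142/3, 244/3, 428/3]
L4 α=5/7: [1769/21, 4268/21, 553/3]
→ [84, 203, 184]


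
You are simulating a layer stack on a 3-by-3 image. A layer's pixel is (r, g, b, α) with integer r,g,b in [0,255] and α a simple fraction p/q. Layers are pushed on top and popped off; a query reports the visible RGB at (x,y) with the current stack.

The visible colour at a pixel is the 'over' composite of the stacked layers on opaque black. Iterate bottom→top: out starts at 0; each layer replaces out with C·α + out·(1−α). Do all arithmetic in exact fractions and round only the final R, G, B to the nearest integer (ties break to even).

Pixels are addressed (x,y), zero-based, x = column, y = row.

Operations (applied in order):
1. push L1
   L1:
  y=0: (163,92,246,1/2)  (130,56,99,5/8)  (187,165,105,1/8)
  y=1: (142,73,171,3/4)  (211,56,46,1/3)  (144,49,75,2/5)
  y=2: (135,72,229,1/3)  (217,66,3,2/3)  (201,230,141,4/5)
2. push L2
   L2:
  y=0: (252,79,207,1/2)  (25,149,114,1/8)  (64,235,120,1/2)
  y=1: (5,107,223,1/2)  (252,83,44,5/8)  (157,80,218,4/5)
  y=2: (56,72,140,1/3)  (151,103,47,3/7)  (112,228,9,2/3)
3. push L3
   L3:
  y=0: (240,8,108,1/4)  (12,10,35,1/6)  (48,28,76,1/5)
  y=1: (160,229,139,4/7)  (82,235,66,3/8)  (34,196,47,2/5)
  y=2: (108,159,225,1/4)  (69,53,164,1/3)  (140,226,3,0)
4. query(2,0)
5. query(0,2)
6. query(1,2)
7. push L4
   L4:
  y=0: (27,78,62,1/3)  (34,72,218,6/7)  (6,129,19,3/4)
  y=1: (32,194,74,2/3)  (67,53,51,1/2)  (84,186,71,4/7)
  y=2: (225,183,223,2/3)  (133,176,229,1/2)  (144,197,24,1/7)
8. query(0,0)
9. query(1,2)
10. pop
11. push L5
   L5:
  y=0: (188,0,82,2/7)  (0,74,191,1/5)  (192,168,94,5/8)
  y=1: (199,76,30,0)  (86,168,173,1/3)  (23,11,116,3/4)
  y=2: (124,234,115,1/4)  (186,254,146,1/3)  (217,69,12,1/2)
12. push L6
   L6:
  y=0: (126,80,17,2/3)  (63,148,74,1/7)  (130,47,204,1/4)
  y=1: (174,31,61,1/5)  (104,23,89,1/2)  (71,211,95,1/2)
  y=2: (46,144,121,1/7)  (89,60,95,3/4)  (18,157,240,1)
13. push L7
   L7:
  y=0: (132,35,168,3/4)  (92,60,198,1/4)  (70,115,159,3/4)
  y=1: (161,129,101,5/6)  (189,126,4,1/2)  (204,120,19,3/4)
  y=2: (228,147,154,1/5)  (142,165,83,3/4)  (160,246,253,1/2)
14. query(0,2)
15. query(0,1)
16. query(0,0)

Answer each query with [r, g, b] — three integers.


at x=2,y=0 over L1,L2,L3:
after L1 α=1/8: [187/8, 165/8, 105/8]
after L2 α=1/2: [699/16, 2045/16, 1065/16]
after L3 α=1/5: [891/20, 2157/20, 1369/20]
rounded: [45, 108, 68]

at x=0,y=2 over L1,L2,L3:
L1 α=1/3: [45, 24, 229/3]
L2 α=1/3: [146/3, 40, 878/9]
L3 α=1/4: [127/2, 279/4, 1553/12]
→ [64, 70, 129]

query (1,2) [L1,L2,L3] — begin 0,0,0
L1 α=2/3: [434/3, 44, 2]
L2 α=3/7: [3095/21, 485/7, 149/7]
L3 α=1/3: [7639/63, 447/7, 482/7]
→ [121, 64, 69]

at x=0,y=0 over L1,L2,L3,L4:
+L1 (α=1/2) → [163/2, 46, 123]
+L2 (α=1/2) → [667/4, 125/2, 165]
+L3 (α=1/4) → [2961/16, 391/8, 603/4]
+L4 (α=1/3) → [1059/8, 703/12, 727/6]
→ [132, 59, 121]

(1,2) stack=L1,L2,L3,L4; from [0,0,0]:
after L1 α=2/3: [434/3, 44, 2]
after L2 α=3/7: [3095/21, 485/7, 149/7]
after L3 α=1/3: [7639/63, 447/7, 482/7]
after L4 α=1/2: [8009/63, 1679/14, 2085/14]
→ [127, 120, 149]

query (0,2) [L1,L2,L3,L5,L6,L7] — begin 0,0,0
L1 α=1/3: [45, 24, 229/3]
L2 α=1/3: [146/3, 40, 878/9]
L3 α=1/4: [127/2, 279/4, 1553/12]
L5 α=1/4: [629/8, 1773/16, 2013/16]
L6 α=1/7: [2071/28, 6471/56, 1001/8]
L7 α=1/5: [3667/35, 8529/70, 1309/10]
rounded: [105, 122, 131]

(0,1) stack=L1,L2,L3,L5,L6,L7; from [0,0,0]:
after L1 α=3/4: [213/2, 219/4, 513/4]
after L2 α=1/2: [223/4, 647/8, 1405/8]
after L3 α=4/7: [3229/28, 9269/56, 8663/56]
after L5 α=0: [3229/28, 9269/56, 8663/56]
after L6 α=1/5: [4447/35, 9703/70, 9517/70]
after L7 α=5/6: [5437/35, 54853/420, 44867/420]
rounded: [155, 131, 107]

query (0,0) [L1,L2,L3,L5,L6,L7] — begin 0,0,0
+L1 (α=1/2) → [163/2, 46, 123]
+L2 (α=1/2) → [667/4, 125/2, 165]
+L3 (α=1/4) → [2961/16, 391/8, 603/4]
+L5 (α=2/7) → [20821/112, 1955/56, 3671/28]
+L6 (α=2/3) → [49045/336, 10915/168, 1541/28]
+L7 (α=3/4) → [182101/1344, 28555/672, 15653/112]
→ [135, 42, 140]


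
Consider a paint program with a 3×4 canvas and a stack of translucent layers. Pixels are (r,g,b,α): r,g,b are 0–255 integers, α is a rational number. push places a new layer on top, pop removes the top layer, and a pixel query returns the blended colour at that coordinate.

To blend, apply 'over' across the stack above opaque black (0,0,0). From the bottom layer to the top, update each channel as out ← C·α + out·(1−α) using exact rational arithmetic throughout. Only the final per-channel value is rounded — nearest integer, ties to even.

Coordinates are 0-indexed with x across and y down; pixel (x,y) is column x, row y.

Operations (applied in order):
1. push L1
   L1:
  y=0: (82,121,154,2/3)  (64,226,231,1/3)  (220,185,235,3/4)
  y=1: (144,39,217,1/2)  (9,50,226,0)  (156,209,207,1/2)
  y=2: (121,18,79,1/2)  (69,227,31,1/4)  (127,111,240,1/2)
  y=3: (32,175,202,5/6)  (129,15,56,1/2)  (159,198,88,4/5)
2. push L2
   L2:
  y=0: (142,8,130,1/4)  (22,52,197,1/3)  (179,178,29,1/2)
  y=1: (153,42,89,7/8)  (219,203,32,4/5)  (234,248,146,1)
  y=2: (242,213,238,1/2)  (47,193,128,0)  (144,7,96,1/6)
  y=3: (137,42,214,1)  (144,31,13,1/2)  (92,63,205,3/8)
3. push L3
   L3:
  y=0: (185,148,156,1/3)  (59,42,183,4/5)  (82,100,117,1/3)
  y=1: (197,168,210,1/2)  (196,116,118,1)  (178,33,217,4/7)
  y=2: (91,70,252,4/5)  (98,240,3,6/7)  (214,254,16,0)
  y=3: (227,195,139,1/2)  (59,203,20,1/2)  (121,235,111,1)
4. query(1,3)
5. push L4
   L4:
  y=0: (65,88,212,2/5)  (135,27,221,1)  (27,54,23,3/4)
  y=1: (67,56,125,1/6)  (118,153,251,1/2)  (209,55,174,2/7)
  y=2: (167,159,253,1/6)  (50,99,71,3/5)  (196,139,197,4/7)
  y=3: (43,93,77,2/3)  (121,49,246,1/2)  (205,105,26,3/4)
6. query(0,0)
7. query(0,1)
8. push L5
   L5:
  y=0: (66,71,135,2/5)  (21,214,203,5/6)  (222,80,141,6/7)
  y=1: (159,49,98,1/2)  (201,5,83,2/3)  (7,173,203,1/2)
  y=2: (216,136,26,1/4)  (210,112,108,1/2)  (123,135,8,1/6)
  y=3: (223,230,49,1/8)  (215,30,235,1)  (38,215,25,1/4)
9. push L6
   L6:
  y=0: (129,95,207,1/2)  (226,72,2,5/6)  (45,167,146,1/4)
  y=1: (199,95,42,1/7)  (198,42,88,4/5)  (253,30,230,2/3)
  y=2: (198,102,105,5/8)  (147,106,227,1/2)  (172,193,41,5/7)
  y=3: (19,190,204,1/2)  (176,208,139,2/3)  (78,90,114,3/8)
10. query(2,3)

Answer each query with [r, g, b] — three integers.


query (1,3) [L1,L2,L3] — begin 0,0,0
+L1 (α=1/2) → [129/2, 15/2, 28]
+L2 (α=1/2) → [417/4, 77/4, 41/2]
+L3 (α=1/2) → [653/8, 889/8, 81/4]
= [82, 111, 20]

(0,0) stack=L1,L2,L3,L4; from [0,0,0]:
+L1 (α=2/3) → [164/3, 242/3, 308/3]
+L2 (α=1/4) → [153/2, 125/2, 219/2]
+L3 (α=1/3) → [338/3, 91, 125]
+L4 (α=2/5) → [468/5, 449/5, 799/5]
= [94, 90, 160]

(0,1) stack=L1,L2,L3,L4; from [0,0,0]:
+L1 (α=1/2) → [72, 39/2, 217/2]
+L2 (α=7/8) → [1143/8, 627/16, 1463/16]
+L3 (α=1/2) → [2719/16, 3315/32, 4823/32]
+L4 (α=1/6) → [4889/32, 18367/192, 28115/192]
= [153, 96, 146]

query (2,3) [L1,L2,L3,L4,L5,L6] — begin 0,0,0
after L1 α=4/5: [636/5, 792/5, 352/5]
after L2 α=3/8: [114, 981/8, 967/8]
after L3 α=1: [121, 235, 111]
after L4 α=3/4: [184, 275/2, 189/4]
after L5 α=1/4: [295/2, 1255/8, 667/16]
after L6 α=3/8: [1943/16, 8435/64, 8807/128]
→ [121, 132, 69]


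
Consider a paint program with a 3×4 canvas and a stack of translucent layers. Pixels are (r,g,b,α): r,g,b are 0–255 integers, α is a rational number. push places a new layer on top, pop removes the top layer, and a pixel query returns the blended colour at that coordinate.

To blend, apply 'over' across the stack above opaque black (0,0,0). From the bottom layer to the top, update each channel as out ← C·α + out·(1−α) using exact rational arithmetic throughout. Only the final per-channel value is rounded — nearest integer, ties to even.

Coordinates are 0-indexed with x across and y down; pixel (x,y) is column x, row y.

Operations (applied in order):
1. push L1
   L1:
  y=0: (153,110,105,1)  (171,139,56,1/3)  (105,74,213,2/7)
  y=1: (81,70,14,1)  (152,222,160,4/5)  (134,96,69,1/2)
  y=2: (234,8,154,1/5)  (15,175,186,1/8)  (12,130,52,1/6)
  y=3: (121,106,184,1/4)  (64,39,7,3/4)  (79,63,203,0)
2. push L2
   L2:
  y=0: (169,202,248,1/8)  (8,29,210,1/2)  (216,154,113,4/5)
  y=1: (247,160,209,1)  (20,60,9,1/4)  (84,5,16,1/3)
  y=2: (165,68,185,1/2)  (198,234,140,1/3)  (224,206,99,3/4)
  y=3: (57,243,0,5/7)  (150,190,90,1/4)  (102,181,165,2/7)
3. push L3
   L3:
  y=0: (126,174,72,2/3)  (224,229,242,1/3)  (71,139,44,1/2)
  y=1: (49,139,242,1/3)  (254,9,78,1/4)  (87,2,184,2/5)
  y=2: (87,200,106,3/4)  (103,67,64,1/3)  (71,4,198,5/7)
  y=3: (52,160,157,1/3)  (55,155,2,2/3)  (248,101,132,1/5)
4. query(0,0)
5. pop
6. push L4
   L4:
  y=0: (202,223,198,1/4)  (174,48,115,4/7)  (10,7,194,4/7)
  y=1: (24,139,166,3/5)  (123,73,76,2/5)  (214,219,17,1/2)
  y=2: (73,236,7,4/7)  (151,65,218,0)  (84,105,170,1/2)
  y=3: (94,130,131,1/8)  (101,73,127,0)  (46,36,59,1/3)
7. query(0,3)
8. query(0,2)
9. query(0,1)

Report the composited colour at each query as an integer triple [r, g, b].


(0,0) stack=L1,L2,L3; from [0,0,0]:
L1 α=1: [153, 110, 105]
L2 α=1/8: [155, 243/2, 983/8]
L3 α=2/3: [407/3, 313/2, 2135/24]
rounded: [136, 156, 89]

(0,3) stack=L1,L2,L4; from [0,0,0]:
after L1 α=1/4: [121/4, 53/2, 46]
after L2 α=5/7: [691/14, 1268/7, 92/7]
after L4 α=1/8: [879/16, 699/4, 223/8]
rounded: [55, 175, 28]

query (0,2) [L1,L2,L4] — begin 0,0,0
L1 α=1/5: [234/5, 8/5, 154/5]
L2 α=1/2: [1059/10, 174/5, 1079/10]
L4 α=4/7: [871/10, 5242/35, 3517/70]
= [87, 150, 50]

query (0,1) [L1,L2,L4] — begin 0,0,0
after L1 α=1: [81, 70, 14]
after L2 α=1: [247, 160, 209]
after L4 α=3/5: [566/5, 737/5, 916/5]
→ [113, 147, 183]


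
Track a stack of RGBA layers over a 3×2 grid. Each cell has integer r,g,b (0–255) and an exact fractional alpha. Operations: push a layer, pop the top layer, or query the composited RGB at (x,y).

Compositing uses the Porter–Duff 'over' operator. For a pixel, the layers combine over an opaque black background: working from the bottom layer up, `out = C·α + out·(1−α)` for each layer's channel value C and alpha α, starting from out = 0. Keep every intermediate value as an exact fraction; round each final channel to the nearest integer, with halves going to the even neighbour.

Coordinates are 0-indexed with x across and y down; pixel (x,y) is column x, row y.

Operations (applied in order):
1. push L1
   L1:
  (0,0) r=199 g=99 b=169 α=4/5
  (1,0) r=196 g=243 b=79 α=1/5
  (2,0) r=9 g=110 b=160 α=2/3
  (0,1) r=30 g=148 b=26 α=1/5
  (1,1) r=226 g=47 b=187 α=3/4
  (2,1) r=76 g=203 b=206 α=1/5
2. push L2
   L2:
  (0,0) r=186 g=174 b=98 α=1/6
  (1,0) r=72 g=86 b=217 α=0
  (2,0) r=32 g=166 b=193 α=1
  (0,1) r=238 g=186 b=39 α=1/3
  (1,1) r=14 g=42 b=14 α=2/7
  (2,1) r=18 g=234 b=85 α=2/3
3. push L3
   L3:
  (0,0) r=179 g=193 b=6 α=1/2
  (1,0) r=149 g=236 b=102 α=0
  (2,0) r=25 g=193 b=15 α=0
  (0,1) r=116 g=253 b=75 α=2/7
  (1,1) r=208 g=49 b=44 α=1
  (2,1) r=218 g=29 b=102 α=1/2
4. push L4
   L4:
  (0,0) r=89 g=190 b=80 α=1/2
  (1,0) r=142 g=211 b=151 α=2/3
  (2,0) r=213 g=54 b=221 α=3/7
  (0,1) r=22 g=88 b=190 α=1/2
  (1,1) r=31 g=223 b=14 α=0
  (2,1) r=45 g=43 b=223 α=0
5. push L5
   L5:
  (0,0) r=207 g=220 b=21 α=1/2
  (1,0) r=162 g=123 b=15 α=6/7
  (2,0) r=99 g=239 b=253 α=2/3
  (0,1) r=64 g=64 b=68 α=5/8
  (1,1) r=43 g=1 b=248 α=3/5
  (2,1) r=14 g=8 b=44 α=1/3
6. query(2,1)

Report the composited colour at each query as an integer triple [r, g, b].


at x=2,y=1 over L1,L2,L3,L4,L5:
after L1 α=1/5: [76/5, 203/5, 206/5]
after L2 α=2/3: [256/15, 2543/15, 352/5]
after L3 α=1/2: [1763/15, 1489/15, 431/5]
after L4 α=0: [1763/15, 1489/15, 431/5]
after L5 α=1/3: [3736/45, 3098/45, 1082/15]
rounded: [83, 69, 72]


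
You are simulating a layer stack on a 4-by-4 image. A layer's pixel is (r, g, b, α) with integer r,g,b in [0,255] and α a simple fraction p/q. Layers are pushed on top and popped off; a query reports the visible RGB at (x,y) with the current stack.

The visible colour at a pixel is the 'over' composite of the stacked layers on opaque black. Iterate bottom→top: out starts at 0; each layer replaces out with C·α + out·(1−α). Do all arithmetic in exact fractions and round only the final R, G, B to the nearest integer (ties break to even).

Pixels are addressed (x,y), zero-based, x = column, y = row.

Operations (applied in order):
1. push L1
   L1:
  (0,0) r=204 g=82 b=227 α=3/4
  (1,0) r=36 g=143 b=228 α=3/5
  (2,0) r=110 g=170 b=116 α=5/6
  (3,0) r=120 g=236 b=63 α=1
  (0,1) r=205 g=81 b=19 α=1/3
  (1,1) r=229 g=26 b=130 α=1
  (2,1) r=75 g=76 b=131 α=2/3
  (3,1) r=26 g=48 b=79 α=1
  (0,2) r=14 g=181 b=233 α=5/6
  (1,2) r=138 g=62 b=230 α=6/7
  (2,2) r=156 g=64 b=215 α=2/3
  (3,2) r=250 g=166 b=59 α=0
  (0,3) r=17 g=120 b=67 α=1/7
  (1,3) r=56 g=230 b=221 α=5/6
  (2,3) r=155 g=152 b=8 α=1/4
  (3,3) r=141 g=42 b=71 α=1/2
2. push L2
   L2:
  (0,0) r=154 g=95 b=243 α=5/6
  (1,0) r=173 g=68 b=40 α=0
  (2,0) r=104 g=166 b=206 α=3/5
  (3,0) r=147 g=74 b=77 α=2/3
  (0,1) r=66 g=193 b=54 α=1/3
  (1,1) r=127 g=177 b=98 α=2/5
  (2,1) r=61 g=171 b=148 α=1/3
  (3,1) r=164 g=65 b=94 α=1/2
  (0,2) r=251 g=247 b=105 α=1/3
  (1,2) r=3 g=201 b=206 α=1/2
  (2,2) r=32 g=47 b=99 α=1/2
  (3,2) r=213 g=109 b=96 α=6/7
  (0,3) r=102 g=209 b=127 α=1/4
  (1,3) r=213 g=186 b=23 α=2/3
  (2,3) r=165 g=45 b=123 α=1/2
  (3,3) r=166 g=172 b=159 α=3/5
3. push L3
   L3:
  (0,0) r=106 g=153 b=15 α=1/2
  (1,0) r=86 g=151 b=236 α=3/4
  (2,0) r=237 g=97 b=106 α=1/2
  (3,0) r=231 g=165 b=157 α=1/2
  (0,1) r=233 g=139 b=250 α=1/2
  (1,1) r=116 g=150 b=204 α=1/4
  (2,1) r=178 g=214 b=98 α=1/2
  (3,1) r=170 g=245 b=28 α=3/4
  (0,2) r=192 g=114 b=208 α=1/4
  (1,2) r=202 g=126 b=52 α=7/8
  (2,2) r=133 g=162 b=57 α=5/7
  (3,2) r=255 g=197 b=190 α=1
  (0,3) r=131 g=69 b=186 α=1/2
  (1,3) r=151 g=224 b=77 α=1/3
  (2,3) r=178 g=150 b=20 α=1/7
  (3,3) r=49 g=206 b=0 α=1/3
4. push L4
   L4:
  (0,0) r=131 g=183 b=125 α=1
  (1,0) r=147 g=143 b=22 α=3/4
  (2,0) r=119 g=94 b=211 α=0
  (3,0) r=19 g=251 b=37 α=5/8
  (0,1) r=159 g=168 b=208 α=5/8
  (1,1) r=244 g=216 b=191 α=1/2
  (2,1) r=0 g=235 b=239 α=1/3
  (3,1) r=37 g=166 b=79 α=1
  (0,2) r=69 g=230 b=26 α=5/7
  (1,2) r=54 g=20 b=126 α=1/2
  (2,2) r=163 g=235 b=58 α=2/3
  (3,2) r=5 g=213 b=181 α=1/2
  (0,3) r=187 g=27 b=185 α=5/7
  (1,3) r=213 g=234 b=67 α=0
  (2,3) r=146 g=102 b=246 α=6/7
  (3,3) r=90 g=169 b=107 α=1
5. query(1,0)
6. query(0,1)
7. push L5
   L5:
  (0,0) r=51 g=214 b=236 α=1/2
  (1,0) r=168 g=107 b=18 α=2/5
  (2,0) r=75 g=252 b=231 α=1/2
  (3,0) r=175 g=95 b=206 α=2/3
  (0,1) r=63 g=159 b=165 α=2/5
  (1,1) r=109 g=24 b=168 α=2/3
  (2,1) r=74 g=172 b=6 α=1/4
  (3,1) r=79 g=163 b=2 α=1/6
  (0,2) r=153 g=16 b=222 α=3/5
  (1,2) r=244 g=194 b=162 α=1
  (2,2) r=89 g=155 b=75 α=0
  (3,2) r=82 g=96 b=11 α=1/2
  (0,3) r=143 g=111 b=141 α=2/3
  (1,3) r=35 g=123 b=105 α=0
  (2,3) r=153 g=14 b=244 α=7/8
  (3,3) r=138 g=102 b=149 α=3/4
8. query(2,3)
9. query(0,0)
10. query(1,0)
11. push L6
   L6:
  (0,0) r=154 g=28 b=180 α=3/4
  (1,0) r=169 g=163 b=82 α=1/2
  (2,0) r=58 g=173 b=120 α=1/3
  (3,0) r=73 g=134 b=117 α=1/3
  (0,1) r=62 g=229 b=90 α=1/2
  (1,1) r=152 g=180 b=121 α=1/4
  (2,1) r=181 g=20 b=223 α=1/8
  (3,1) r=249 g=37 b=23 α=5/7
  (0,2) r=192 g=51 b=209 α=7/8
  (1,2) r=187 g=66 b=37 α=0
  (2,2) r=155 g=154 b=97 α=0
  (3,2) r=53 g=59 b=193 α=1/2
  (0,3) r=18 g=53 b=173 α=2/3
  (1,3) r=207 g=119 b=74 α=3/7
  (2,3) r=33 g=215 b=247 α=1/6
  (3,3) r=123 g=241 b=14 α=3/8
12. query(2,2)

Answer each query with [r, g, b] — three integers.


at x=1,y=0 over L1,L2,L3,L4:
L1 α=3/5: [108/5, 429/5, 684/5]
L2 α=0: [108/5, 429/5, 684/5]
L3 α=3/4: [699/10, 1347/10, 1056/5]
L4 α=3/4: [5109/40, 5637/40, 693/10]
→ [128, 141, 69]

query (0,1) [L1,L2,L3,L4] — begin 0,0,0
+L1 (α=1/3) → [205/3, 27, 19/3]
+L2 (α=1/3) → [608/9, 247/3, 200/9]
+L3 (α=1/2) → [2705/18, 332/3, 1225/9]
+L4 (α=5/8) → [7475/48, 293/2, 4345/24]
= [156, 146, 181]

(2,3) stack=L1,L2,L3,L4,L5; from [0,0,0]:
L1 α=1/4: [155/4, 38, 2]
L2 α=1/2: [815/8, 83/2, 125/2]
L3 α=1/7: [451/4, 57, 395/7]
L4 α=6/7: [565/4, 669/7, 10727/49]
L5 α=7/8: [4849/32, 1355/56, 94419/392]
= [152, 24, 241]

(0,0) stack=L1,L2,L3,L4,L5; from [0,0,0]:
after L1 α=3/4: [153, 123/2, 681/4]
after L2 α=5/6: [923/6, 1073/12, 1847/8]
after L3 α=1/2: [1559/12, 2909/24, 1967/16]
after L4 α=1: [131, 183, 125]
after L5 α=1/2: [91, 397/2, 361/2]
= [91, 198, 180]

at x=1,y=0 over L1,L2,L3,L4,L5:
L1 α=3/5: [108/5, 429/5, 684/5]
L2 α=0: [108/5, 429/5, 684/5]
L3 α=3/4: [699/10, 1347/10, 1056/5]
L4 α=3/4: [5109/40, 5637/40, 693/10]
L5 α=2/5: [28767/200, 25471/200, 2439/50]
rounded: [144, 127, 49]

(2,2) stack=L1,L2,L3,L4,L5,L6; from [0,0,0]:
+L1 (α=2/3) → [104, 128/3, 430/3]
+L2 (α=1/2) → [68, 269/6, 727/6]
+L3 (α=5/7) → [801/7, 2699/21, 226/3]
+L4 (α=2/3) → [3083/21, 12569/63, 574/9]
+L5 (α=0) → [3083/21, 12569/63, 574/9]
+L6 (α=0) → [3083/21, 12569/63, 574/9]
rounded: [147, 200, 64]


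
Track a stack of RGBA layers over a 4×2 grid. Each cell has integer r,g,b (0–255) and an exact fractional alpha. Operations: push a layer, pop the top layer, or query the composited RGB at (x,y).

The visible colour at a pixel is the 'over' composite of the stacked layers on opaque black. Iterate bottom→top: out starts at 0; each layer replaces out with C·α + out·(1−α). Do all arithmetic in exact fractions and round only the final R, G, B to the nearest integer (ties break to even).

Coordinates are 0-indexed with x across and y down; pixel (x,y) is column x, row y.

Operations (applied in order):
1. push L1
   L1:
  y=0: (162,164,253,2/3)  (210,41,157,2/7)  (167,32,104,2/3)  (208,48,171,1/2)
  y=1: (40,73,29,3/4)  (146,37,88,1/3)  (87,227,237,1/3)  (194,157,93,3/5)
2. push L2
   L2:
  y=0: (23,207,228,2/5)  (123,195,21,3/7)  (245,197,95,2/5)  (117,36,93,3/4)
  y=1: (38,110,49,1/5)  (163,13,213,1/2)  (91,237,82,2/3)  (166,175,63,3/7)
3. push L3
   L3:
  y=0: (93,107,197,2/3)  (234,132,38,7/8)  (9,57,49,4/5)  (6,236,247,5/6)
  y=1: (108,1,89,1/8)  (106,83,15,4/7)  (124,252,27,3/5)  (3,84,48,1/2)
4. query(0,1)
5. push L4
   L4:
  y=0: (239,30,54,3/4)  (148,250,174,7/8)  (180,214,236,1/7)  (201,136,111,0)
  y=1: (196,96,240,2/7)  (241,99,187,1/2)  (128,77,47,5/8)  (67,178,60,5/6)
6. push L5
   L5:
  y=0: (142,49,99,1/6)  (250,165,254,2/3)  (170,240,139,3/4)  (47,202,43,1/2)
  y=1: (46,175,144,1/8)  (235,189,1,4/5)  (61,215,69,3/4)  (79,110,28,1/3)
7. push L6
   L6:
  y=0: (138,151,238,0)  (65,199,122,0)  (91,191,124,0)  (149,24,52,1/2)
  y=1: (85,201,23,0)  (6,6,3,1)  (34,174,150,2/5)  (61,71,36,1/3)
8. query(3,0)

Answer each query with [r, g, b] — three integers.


at x=0,y=1 over L1,L2,L3:
+L1 (α=3/4) → [30, 219/4, 87/4]
+L2 (α=1/5) → [158/5, 329/5, 136/5]
+L3 (α=1/8) → [823/20, 577/10, 1397/40]
= [41, 58, 35]

(3,0) stack=L1,L2,L3,L4,L5,L6; from [0,0,0]:
after L1 α=1/2: [104, 24, 171/2]
after L2 α=3/4: [455/4, 33, 729/8]
after L3 α=5/6: [575/24, 1213/6, 10609/48]
after L4 α=0: [575/24, 1213/6, 10609/48]
after L5 α=1/2: [1703/48, 2425/12, 12673/96]
after L6 α=1/2: [8855/96, 2713/24, 17665/192]
= [92, 113, 92]


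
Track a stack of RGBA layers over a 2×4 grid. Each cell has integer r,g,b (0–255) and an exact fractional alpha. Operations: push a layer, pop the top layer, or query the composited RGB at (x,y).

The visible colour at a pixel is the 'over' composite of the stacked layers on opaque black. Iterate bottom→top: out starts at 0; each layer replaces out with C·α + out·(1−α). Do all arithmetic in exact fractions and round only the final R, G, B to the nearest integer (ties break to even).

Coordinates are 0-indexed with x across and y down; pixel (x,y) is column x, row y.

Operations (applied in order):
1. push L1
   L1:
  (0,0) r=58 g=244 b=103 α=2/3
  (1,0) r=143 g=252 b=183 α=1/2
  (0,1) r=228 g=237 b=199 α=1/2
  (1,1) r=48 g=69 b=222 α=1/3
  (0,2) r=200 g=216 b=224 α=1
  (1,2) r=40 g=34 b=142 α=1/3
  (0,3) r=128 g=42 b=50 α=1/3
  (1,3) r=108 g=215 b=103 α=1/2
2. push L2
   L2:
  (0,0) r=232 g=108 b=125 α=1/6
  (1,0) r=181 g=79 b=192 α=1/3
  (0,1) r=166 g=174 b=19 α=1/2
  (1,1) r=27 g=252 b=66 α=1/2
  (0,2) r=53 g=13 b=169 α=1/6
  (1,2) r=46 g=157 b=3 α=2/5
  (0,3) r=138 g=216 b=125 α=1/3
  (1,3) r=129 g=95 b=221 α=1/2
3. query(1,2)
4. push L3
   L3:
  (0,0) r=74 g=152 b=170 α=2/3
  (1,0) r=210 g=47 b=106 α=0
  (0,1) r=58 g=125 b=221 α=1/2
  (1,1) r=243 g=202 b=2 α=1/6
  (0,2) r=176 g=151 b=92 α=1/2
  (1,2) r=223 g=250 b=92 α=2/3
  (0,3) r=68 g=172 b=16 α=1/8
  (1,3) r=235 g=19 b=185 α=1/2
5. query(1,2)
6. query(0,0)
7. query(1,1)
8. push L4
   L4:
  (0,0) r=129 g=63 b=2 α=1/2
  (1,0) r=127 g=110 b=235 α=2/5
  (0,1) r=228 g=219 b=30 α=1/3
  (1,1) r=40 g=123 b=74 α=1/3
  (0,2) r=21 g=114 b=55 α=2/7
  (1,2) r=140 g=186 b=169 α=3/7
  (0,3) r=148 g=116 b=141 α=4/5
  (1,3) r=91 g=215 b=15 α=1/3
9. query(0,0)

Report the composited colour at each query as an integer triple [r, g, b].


at x=1,y=2 over L1,L2:
after L1 α=1/3: [40/3, 34/3, 142/3]
after L2 α=2/5: [132/5, 348/5, 148/5]
rounded: [26, 70, 30]

query (1,2) [L1,L2,L3] — begin 0,0,0
+L1 (α=1/3) → [40/3, 34/3, 142/3]
+L2 (α=2/5) → [132/5, 348/5, 148/5]
+L3 (α=2/3) → [2362/15, 2848/15, 356/5]
→ [157, 190, 71]

query (0,0) [L1,L2,L3] — begin 0,0,0
after L1 α=2/3: [116/3, 488/3, 206/3]
after L2 α=1/6: [638/9, 1382/9, 1405/18]
after L3 α=2/3: [1970/27, 4118/27, 7525/54]
→ [73, 153, 139]

query (1,1) [L1,L2,L3] — begin 0,0,0
L1 α=1/3: [16, 23, 74]
L2 α=1/2: [43/2, 275/2, 70]
L3 α=1/6: [701/12, 593/4, 176/3]
= [58, 148, 59]

(0,0) stack=L1,L2,L3,L4; from [0,0,0]:
+L1 (α=2/3) → [116/3, 488/3, 206/3]
+L2 (α=1/6) → [638/9, 1382/9, 1405/18]
+L3 (α=2/3) → [1970/27, 4118/27, 7525/54]
+L4 (α=1/2) → [5453/54, 5819/54, 7633/108]
= [101, 108, 71]


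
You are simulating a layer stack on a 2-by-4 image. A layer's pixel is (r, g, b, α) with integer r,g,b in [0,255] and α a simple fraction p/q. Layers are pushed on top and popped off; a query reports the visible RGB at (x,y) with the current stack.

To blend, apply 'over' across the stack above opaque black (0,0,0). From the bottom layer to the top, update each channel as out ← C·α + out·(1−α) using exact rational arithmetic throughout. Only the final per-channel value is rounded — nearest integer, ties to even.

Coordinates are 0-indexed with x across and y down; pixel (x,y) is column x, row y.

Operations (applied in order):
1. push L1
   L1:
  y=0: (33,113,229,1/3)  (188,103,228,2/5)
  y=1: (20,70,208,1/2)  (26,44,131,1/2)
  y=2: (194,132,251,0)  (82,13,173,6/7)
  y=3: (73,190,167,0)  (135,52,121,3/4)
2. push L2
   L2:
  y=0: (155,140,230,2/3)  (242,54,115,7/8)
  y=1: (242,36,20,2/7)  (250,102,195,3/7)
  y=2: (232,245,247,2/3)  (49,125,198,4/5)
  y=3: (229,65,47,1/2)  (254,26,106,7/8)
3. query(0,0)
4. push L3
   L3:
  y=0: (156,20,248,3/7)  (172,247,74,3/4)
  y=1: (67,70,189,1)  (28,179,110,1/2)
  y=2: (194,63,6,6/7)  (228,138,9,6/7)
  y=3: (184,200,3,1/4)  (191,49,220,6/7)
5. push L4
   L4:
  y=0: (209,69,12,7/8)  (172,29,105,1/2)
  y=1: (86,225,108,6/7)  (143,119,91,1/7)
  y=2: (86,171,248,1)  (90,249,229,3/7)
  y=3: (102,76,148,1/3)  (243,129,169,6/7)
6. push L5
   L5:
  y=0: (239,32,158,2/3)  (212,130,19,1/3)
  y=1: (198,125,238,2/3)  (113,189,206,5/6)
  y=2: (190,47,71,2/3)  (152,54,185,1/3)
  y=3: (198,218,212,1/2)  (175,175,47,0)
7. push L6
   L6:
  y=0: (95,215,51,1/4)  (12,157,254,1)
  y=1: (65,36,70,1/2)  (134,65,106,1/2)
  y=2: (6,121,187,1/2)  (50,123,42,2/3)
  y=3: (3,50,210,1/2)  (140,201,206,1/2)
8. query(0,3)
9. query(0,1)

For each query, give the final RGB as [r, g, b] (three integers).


(0,0) stack=L1,L2; from [0,0,0]:
after L1 α=1/3: [11, 113/3, 229/3]
after L2 α=2/3: [107, 953/9, 1609/9]
rounded: [107, 106, 179]

at x=0,y=3 over L1,L2,L3,L4,L5,L6:
after L1 α=0: [0, 0, 0]
after L2 α=1/2: [229/2, 65/2, 47/2]
after L3 α=1/4: [1055/8, 595/8, 147/8]
after L4 α=1/3: [1463/12, 899/12, 739/12]
after L5 α=1/2: [3839/24, 3515/24, 3283/24]
after L6 α=1/2: [3911/48, 4715/48, 8323/48]
→ [81, 98, 173]

query (0,1) [L1,L2,L3,L4,L5,L6] — begin 0,0,0
after L1 α=1/2: [10, 35, 104]
after L2 α=2/7: [534/7, 247/7, 80]
after L3 α=1: [67, 70, 189]
after L4 α=6/7: [583/7, 1420/7, 837/7]
after L5 α=2/3: [3355/21, 3170/21, 4169/21]
after L6 α=1/2: [2360/21, 1963/21, 5639/42]
→ [112, 93, 134]


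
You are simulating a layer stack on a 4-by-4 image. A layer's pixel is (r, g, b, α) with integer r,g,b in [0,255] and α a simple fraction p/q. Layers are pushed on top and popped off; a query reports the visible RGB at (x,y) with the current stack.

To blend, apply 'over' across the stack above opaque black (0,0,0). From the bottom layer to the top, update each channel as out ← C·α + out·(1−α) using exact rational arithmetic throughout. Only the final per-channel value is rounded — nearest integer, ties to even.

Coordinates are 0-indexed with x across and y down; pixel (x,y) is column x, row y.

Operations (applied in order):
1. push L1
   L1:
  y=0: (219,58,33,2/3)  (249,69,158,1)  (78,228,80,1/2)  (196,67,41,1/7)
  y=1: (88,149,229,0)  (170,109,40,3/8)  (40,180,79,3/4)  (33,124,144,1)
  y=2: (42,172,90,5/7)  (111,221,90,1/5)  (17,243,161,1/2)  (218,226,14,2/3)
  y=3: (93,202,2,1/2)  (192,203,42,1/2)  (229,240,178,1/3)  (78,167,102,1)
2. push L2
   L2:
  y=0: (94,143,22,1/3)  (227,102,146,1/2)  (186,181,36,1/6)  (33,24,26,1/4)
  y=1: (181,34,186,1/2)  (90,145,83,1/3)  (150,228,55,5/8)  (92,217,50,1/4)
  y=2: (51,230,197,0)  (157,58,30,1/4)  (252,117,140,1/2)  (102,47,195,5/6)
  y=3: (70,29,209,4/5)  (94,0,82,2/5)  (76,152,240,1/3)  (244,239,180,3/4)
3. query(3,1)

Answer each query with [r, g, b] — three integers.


(3,1) stack=L1,L2; from [0,0,0]:
after L1 α=1: [33, 124, 144]
after L2 α=1/4: [191/4, 589/4, 241/2]
rounded: [48, 147, 120]


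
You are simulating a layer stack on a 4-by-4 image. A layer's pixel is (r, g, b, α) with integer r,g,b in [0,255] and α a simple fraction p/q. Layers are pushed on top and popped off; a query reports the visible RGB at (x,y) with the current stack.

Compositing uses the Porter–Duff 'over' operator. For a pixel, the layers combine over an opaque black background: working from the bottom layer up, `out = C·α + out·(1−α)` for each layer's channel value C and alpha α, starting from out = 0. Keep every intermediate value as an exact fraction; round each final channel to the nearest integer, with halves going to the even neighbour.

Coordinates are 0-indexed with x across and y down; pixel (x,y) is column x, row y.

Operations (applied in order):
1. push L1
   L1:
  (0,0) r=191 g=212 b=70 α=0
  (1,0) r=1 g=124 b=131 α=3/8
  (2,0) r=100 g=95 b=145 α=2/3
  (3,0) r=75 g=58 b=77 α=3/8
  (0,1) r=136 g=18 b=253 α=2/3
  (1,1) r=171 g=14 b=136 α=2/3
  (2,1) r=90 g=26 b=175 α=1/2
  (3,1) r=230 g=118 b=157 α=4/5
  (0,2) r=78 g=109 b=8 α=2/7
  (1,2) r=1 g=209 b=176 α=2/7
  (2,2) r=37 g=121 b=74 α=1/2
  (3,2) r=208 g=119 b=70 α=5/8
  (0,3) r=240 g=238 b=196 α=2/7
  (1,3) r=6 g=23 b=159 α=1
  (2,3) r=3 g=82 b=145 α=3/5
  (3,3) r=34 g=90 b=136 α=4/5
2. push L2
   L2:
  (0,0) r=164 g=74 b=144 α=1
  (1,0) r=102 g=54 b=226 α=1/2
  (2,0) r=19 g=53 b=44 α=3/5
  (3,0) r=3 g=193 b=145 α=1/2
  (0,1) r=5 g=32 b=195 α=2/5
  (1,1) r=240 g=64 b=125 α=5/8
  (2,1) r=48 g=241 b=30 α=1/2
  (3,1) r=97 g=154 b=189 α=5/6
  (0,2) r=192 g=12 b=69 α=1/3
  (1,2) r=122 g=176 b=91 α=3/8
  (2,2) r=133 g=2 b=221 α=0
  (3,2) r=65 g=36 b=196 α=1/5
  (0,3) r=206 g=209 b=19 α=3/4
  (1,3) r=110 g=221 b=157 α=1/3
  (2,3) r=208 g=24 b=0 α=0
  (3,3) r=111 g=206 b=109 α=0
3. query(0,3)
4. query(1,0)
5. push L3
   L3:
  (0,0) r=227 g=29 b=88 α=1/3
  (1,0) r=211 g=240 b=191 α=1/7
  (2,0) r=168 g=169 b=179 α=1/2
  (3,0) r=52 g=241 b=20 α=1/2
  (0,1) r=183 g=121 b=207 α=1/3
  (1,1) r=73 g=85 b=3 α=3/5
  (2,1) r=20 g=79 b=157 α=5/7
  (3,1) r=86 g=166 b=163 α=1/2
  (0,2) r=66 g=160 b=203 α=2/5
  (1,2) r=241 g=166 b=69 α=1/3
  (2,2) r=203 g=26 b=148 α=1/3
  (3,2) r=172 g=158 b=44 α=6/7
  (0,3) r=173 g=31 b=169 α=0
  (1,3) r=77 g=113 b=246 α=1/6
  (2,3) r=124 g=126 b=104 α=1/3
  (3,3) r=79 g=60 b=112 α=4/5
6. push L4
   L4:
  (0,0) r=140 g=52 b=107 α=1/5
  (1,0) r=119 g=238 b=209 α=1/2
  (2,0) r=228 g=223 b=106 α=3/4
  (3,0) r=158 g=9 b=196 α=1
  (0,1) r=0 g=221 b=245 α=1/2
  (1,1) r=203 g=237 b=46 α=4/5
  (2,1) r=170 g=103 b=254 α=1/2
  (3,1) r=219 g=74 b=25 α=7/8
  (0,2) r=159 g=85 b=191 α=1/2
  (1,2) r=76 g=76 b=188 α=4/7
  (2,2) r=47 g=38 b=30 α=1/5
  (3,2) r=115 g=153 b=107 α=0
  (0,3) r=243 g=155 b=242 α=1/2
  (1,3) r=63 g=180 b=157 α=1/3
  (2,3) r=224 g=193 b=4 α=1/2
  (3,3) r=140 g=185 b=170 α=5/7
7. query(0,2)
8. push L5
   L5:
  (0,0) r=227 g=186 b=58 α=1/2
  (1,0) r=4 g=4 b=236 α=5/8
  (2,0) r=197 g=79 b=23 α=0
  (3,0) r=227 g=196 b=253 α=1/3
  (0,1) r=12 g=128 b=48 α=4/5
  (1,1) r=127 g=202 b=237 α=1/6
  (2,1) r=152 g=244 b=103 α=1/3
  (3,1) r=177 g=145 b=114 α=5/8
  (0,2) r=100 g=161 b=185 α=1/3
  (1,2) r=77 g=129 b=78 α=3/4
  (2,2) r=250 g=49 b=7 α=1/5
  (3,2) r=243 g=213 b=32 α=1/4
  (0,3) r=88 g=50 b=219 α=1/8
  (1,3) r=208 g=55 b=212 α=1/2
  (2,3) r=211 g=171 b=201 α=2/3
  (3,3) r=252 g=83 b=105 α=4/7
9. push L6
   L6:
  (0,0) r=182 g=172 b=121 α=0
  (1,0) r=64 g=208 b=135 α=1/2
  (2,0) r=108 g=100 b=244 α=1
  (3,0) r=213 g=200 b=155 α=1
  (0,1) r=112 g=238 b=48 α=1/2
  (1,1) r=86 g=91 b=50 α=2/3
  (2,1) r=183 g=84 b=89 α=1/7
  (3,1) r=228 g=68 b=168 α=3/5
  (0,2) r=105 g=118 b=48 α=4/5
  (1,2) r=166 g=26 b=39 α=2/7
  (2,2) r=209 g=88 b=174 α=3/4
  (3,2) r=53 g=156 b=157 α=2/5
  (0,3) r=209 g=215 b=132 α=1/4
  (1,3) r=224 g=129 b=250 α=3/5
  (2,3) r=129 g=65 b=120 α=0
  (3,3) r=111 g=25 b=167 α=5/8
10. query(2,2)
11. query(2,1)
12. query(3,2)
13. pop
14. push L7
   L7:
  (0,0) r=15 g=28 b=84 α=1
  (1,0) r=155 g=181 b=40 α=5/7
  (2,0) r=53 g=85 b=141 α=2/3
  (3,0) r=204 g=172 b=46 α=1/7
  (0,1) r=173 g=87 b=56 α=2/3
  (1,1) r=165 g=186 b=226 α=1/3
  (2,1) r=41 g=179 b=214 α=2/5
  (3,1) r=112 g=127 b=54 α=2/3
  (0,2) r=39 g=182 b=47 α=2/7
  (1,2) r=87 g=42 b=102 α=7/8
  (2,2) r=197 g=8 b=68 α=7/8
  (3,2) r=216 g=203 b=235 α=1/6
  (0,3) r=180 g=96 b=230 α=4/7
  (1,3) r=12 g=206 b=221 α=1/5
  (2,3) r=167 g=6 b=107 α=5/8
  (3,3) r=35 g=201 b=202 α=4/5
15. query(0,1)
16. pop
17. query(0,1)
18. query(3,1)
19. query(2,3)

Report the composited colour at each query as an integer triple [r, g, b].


query (0,3) [L1,L2] — begin 0,0,0
+L1 (α=2/7) → [480/7, 68, 56]
+L2 (α=3/4) → [2403/14, 695/4, 113/4]
rounded: [172, 174, 28]

at x=1,y=0 over L1,L2:
+L1 (α=3/8) → [3/8, 93/2, 393/8]
+L2 (α=1/2) → [819/16, 201/4, 2201/16]
= [51, 50, 138]

at x=0,y=2 over L1,L2,L3,L4:
L1 α=2/7: [156/7, 218/7, 16/7]
L2 α=1/3: [552/7, 520/21, 515/21]
L3 α=2/5: [516/7, 552/7, 3357/35]
L4 α=1/2: [1629/14, 1147/14, 5021/35]
rounded: [116, 82, 143]

(2,2) stack=L1,L2,L3,L4,L5,L6; from [0,0,0]:
L1 α=1/2: [37/2, 121/2, 37]
L2 α=0: [37/2, 121/2, 37]
L3 α=1/3: [80, 49, 74]
L4 α=1/5: [367/5, 234/5, 326/5]
L5 α=1/5: [2718/25, 1181/25, 1339/25]
L6 α=3/4: [18393/100, 7781/100, 14389/100]
rounded: [184, 78, 144]

at x=2,y=1 over L1,L2,L3,L4,L5,L6:
+L1 (α=1/2) → [45, 13, 175/2]
+L2 (α=1/2) → [93/2, 127, 235/4]
+L3 (α=5/7) → [193/7, 649/7, 1805/14]
+L4 (α=1/2) → [1383/14, 685/7, 5361/28]
+L5 (α=1/3) → [2447/21, 1026/7, 6803/42]
+L6 (α=1/7) → [6175/49, 6744/49, 7426/49]
→ [126, 138, 152]

(3,2) stack=L1,L2,L3,L4,L5,L6; from [0,0,0]:
L1 α=5/8: [130, 595/8, 175/4]
L2 α=1/5: [117, 667/10, 371/5]
L3 α=6/7: [1149/7, 10147/70, 1691/35]
L4 α=0: [1149/7, 10147/70, 1691/35]
L5 α=1/4: [1287/7, 45351/280, 6193/140]
L6 α=2/5: [4603/35, 223413/1400, 62539/700]
rounded: [132, 160, 89]

at x=0,y=1 over L1,L2,L3,L4,L5,L7:
+L1 (α=2/3) → [272/3, 12, 506/3]
+L2 (α=2/5) → [282/5, 20, 896/5]
+L3 (α=1/3) → [493/5, 161/3, 2827/15]
+L4 (α=1/2) → [493/10, 412/3, 3251/15]
+L5 (α=4/5) → [973/50, 1948/15, 6131/75]
+L7 (α=2/3) → [6091/50, 4558/45, 14531/225]
→ [122, 101, 65]

at x=0,y=1 over L1,L2,L3,L4,L5:
after L1 α=2/3: [272/3, 12, 506/3]
after L2 α=2/5: [282/5, 20, 896/5]
after L3 α=1/3: [493/5, 161/3, 2827/15]
after L4 α=1/2: [493/10, 412/3, 3251/15]
after L5 α=4/5: [973/50, 1948/15, 6131/75]
→ [19, 130, 82]

at x=3,y=1 over L1,L2,L3,L4,L5:
L1 α=4/5: [184, 472/5, 628/5]
L2 α=5/6: [223/2, 2161/15, 5353/30]
L3 α=1/2: [395/4, 4651/30, 10243/60]
L4 α=7/8: [6527/32, 20191/240, 20743/480]
L5 α=5/8: [47901/256, 78191/640, 111943/1280]
→ [187, 122, 87]

(2,3) stack=L1,L2,L3,L4,L5; from [0,0,0]:
L1 α=3/5: [9/5, 246/5, 87]
L2 α=0: [9/5, 246/5, 87]
L3 α=1/3: [638/15, 374/5, 278/3]
L4 α=1/2: [1999/15, 1339/10, 145/3]
L5 α=2/3: [8329/45, 4759/30, 1351/9]
rounded: [185, 159, 150]


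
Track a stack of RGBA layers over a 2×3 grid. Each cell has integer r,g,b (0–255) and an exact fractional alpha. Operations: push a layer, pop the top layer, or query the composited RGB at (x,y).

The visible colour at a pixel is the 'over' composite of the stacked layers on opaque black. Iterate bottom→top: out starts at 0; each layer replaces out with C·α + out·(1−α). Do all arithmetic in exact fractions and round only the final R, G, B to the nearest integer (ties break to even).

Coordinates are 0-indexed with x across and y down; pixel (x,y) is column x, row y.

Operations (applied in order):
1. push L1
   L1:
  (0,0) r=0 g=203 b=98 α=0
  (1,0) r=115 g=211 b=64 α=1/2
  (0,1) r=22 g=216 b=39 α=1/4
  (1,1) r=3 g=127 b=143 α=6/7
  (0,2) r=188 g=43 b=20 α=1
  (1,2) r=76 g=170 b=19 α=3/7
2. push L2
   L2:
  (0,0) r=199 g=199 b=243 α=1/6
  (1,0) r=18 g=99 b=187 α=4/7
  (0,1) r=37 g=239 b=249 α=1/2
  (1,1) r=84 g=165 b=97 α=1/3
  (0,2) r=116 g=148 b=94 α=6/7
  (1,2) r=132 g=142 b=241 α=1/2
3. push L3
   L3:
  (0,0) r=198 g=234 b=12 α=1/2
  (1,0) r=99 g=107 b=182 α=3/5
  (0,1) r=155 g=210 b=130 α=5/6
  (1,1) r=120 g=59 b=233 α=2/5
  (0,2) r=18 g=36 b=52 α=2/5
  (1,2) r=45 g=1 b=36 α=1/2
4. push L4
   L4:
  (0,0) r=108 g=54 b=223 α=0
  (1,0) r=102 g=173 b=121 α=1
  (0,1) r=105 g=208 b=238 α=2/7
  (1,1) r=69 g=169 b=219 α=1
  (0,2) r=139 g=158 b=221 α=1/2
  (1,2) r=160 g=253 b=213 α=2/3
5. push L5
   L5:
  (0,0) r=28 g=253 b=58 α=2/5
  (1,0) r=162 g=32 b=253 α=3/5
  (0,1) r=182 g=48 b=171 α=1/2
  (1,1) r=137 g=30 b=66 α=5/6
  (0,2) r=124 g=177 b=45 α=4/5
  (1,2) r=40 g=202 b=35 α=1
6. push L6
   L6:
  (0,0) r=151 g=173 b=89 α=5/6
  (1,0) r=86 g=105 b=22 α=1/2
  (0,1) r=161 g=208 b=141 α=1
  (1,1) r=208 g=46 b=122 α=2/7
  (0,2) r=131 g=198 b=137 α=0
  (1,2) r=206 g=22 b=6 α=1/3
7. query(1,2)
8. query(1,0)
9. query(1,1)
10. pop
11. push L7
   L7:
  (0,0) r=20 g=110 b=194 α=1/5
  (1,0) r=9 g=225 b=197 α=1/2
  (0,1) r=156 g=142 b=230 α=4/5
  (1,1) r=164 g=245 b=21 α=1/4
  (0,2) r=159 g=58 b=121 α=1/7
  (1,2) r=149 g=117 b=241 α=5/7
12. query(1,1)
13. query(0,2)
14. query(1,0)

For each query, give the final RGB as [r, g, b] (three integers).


query (1,2) [L1,L2,L3,L4,L5,L6] — begin 0,0,0
L1 α=3/7: [228/7, 510/7, 57/7]
L2 α=1/2: [576/7, 752/7, 872/7]
L3 α=1/2: [891/14, 759/14, 562/7]
L4 α=2/3: [5371/42, 7843/42, 3544/21]
L5 α=1: [40, 202, 35]
L6 α=1/3: [286/3, 142, 76/3]
= [95, 142, 25]

query (1,0) [L1,L2,L3,L4,L5,L6] — begin 0,0,0
+L1 (α=1/2) → [115/2, 211/2, 32]
+L2 (α=4/7) → [489/14, 1425/14, 844/7]
+L3 (α=3/5) → [2568/35, 3672/35, 1102/7]
+L4 (α=1) → [102, 173, 121]
+L5 (α=3/5) → [138, 442/5, 1001/5]
+L6 (α=1/2) → [112, 967/10, 1111/10]
rounded: [112, 97, 111]

at x=1,y=1 over L1,L2,L3,L4,L5,L6:
after L1 α=6/7: [18/7, 762/7, 858/7]
after L2 α=1/3: [208/7, 893/7, 2395/21]
after L3 α=2/5: [2304/35, 701/7, 5657/35]
after L4 α=1: [69, 169, 219]
after L5 α=5/6: [377/3, 319/6, 183/2]
after L6 α=2/7: [3133/21, 2147/42, 1403/14]
rounded: [149, 51, 100]

at x=1,y=1 over L1,L2,L3,L4,L5,L7:
L1 α=6/7: [18/7, 762/7, 858/7]
L2 α=1/3: [208/7, 893/7, 2395/21]
L3 α=2/5: [2304/35, 701/7, 5657/35]
L4 α=1: [69, 169, 219]
L5 α=5/6: [377/3, 319/6, 183/2]
L7 α=1/4: [541/4, 809/8, 591/8]
rounded: [135, 101, 74]

(0,2) stack=L1,L2,L3,L4,L5,L7; from [0,0,0]:
after L1 α=1: [188, 43, 20]
after L2 α=6/7: [884/7, 133, 584/7]
after L3 α=2/5: [2904/35, 471/5, 496/7]
after L4 α=1/2: [7769/70, 1261/10, 2043/14]
after L5 α=4/5: [42489/350, 8341/50, 4563/70]
after L7 α=1/7: [155292/1225, 26473/175, 17924/245]
→ [127, 151, 73]

at x=1,y=0 over L1,L2,L3,L4,L5,L7:
+L1 (α=1/2) → [115/2, 211/2, 32]
+L2 (α=4/7) → [489/14, 1425/14, 844/7]
+L3 (α=3/5) → [2568/35, 3672/35, 1102/7]
+L4 (α=1) → [102, 173, 121]
+L5 (α=3/5) → [138, 442/5, 1001/5]
+L7 (α=1/2) → [147/2, 1567/10, 993/5]
= [74, 157, 199]
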